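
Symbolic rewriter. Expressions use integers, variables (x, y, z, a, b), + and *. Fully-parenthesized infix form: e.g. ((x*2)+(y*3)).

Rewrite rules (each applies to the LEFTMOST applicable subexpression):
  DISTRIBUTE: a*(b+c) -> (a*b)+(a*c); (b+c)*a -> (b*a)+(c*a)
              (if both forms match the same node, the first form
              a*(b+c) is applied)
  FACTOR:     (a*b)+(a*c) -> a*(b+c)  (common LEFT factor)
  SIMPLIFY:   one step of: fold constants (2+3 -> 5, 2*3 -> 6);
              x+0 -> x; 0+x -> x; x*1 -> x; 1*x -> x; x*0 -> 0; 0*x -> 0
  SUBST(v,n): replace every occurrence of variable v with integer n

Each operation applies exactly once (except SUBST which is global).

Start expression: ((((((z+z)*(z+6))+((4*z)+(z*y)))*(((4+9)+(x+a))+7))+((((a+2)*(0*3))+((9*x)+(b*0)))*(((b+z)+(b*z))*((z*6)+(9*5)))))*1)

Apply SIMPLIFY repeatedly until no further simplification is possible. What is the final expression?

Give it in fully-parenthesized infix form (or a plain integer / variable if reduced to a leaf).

Answer: (((((z+z)*(z+6))+((4*z)+(z*y)))*((13+(x+a))+7))+((9*x)*(((b+z)+(b*z))*((z*6)+45))))

Derivation:
Start: ((((((z+z)*(z+6))+((4*z)+(z*y)))*(((4+9)+(x+a))+7))+((((a+2)*(0*3))+((9*x)+(b*0)))*(((b+z)+(b*z))*((z*6)+(9*5)))))*1)
Step 1: at root: ((((((z+z)*(z+6))+((4*z)+(z*y)))*(((4+9)+(x+a))+7))+((((a+2)*(0*3))+((9*x)+(b*0)))*(((b+z)+(b*z))*((z*6)+(9*5)))))*1) -> (((((z+z)*(z+6))+((4*z)+(z*y)))*(((4+9)+(x+a))+7))+((((a+2)*(0*3))+((9*x)+(b*0)))*(((b+z)+(b*z))*((z*6)+(9*5))))); overall: ((((((z+z)*(z+6))+((4*z)+(z*y)))*(((4+9)+(x+a))+7))+((((a+2)*(0*3))+((9*x)+(b*0)))*(((b+z)+(b*z))*((z*6)+(9*5)))))*1) -> (((((z+z)*(z+6))+((4*z)+(z*y)))*(((4+9)+(x+a))+7))+((((a+2)*(0*3))+((9*x)+(b*0)))*(((b+z)+(b*z))*((z*6)+(9*5)))))
Step 2: at LRLL: (4+9) -> 13; overall: (((((z+z)*(z+6))+((4*z)+(z*y)))*(((4+9)+(x+a))+7))+((((a+2)*(0*3))+((9*x)+(b*0)))*(((b+z)+(b*z))*((z*6)+(9*5))))) -> (((((z+z)*(z+6))+((4*z)+(z*y)))*((13+(x+a))+7))+((((a+2)*(0*3))+((9*x)+(b*0)))*(((b+z)+(b*z))*((z*6)+(9*5)))))
Step 3: at RLLR: (0*3) -> 0; overall: (((((z+z)*(z+6))+((4*z)+(z*y)))*((13+(x+a))+7))+((((a+2)*(0*3))+((9*x)+(b*0)))*(((b+z)+(b*z))*((z*6)+(9*5))))) -> (((((z+z)*(z+6))+((4*z)+(z*y)))*((13+(x+a))+7))+((((a+2)*0)+((9*x)+(b*0)))*(((b+z)+(b*z))*((z*6)+(9*5)))))
Step 4: at RLL: ((a+2)*0) -> 0; overall: (((((z+z)*(z+6))+((4*z)+(z*y)))*((13+(x+a))+7))+((((a+2)*0)+((9*x)+(b*0)))*(((b+z)+(b*z))*((z*6)+(9*5))))) -> (((((z+z)*(z+6))+((4*z)+(z*y)))*((13+(x+a))+7))+((0+((9*x)+(b*0)))*(((b+z)+(b*z))*((z*6)+(9*5)))))
Step 5: at RL: (0+((9*x)+(b*0))) -> ((9*x)+(b*0)); overall: (((((z+z)*(z+6))+((4*z)+(z*y)))*((13+(x+a))+7))+((0+((9*x)+(b*0)))*(((b+z)+(b*z))*((z*6)+(9*5))))) -> (((((z+z)*(z+6))+((4*z)+(z*y)))*((13+(x+a))+7))+(((9*x)+(b*0))*(((b+z)+(b*z))*((z*6)+(9*5)))))
Step 6: at RLR: (b*0) -> 0; overall: (((((z+z)*(z+6))+((4*z)+(z*y)))*((13+(x+a))+7))+(((9*x)+(b*0))*(((b+z)+(b*z))*((z*6)+(9*5))))) -> (((((z+z)*(z+6))+((4*z)+(z*y)))*((13+(x+a))+7))+(((9*x)+0)*(((b+z)+(b*z))*((z*6)+(9*5)))))
Step 7: at RL: ((9*x)+0) -> (9*x); overall: (((((z+z)*(z+6))+((4*z)+(z*y)))*((13+(x+a))+7))+(((9*x)+0)*(((b+z)+(b*z))*((z*6)+(9*5))))) -> (((((z+z)*(z+6))+((4*z)+(z*y)))*((13+(x+a))+7))+((9*x)*(((b+z)+(b*z))*((z*6)+(9*5)))))
Step 8: at RRRR: (9*5) -> 45; overall: (((((z+z)*(z+6))+((4*z)+(z*y)))*((13+(x+a))+7))+((9*x)*(((b+z)+(b*z))*((z*6)+(9*5))))) -> (((((z+z)*(z+6))+((4*z)+(z*y)))*((13+(x+a))+7))+((9*x)*(((b+z)+(b*z))*((z*6)+45))))
Fixed point: (((((z+z)*(z+6))+((4*z)+(z*y)))*((13+(x+a))+7))+((9*x)*(((b+z)+(b*z))*((z*6)+45))))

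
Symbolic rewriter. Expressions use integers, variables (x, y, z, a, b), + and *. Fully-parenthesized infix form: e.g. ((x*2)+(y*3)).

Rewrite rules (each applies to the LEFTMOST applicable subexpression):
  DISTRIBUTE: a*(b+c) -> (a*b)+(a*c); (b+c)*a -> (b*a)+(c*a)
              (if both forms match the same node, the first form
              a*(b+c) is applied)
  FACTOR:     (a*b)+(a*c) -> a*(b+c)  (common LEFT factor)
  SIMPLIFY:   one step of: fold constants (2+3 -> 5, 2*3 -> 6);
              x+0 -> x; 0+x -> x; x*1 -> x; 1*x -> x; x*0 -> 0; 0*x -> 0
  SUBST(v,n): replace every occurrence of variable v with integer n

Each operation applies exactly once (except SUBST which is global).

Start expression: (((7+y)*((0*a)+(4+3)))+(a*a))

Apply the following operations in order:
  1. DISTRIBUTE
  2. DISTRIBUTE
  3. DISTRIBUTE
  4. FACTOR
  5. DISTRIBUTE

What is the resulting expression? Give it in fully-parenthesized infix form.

Answer: ((((7*(0*a))+(y*(0*a)))+(((7+y)*4)+((7+y)*3)))+(a*a))

Derivation:
Start: (((7+y)*((0*a)+(4+3)))+(a*a))
Apply DISTRIBUTE at L (target: ((7+y)*((0*a)+(4+3)))): (((7+y)*((0*a)+(4+3)))+(a*a)) -> ((((7+y)*(0*a))+((7+y)*(4+3)))+(a*a))
Apply DISTRIBUTE at LL (target: ((7+y)*(0*a))): ((((7+y)*(0*a))+((7+y)*(4+3)))+(a*a)) -> ((((7*(0*a))+(y*(0*a)))+((7+y)*(4+3)))+(a*a))
Apply DISTRIBUTE at LR (target: ((7+y)*(4+3))): ((((7*(0*a))+(y*(0*a)))+((7+y)*(4+3)))+(a*a)) -> ((((7*(0*a))+(y*(0*a)))+(((7+y)*4)+((7+y)*3)))+(a*a))
Apply FACTOR at LR (target: (((7+y)*4)+((7+y)*3))): ((((7*(0*a))+(y*(0*a)))+(((7+y)*4)+((7+y)*3)))+(a*a)) -> ((((7*(0*a))+(y*(0*a)))+((7+y)*(4+3)))+(a*a))
Apply DISTRIBUTE at LR (target: ((7+y)*(4+3))): ((((7*(0*a))+(y*(0*a)))+((7+y)*(4+3)))+(a*a)) -> ((((7*(0*a))+(y*(0*a)))+(((7+y)*4)+((7+y)*3)))+(a*a))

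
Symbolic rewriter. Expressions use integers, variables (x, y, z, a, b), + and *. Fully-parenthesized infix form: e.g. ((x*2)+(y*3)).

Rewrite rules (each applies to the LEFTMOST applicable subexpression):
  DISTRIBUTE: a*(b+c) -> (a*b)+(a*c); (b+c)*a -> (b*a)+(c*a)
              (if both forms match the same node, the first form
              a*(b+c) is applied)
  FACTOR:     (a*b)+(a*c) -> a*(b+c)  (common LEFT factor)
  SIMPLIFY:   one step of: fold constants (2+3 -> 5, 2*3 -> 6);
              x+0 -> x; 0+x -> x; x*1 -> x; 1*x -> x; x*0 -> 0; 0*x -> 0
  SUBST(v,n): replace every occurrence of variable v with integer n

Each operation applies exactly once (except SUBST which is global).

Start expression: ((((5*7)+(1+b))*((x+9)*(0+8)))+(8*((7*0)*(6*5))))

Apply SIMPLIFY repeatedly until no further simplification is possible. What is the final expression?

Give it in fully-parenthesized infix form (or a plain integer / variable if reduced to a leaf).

Answer: ((35+(1+b))*((x+9)*8))

Derivation:
Start: ((((5*7)+(1+b))*((x+9)*(0+8)))+(8*((7*0)*(6*5))))
Step 1: at LLL: (5*7) -> 35; overall: ((((5*7)+(1+b))*((x+9)*(0+8)))+(8*((7*0)*(6*5)))) -> (((35+(1+b))*((x+9)*(0+8)))+(8*((7*0)*(6*5))))
Step 2: at LRR: (0+8) -> 8; overall: (((35+(1+b))*((x+9)*(0+8)))+(8*((7*0)*(6*5)))) -> (((35+(1+b))*((x+9)*8))+(8*((7*0)*(6*5))))
Step 3: at RRL: (7*0) -> 0; overall: (((35+(1+b))*((x+9)*8))+(8*((7*0)*(6*5)))) -> (((35+(1+b))*((x+9)*8))+(8*(0*(6*5))))
Step 4: at RR: (0*(6*5)) -> 0; overall: (((35+(1+b))*((x+9)*8))+(8*(0*(6*5)))) -> (((35+(1+b))*((x+9)*8))+(8*0))
Step 5: at R: (8*0) -> 0; overall: (((35+(1+b))*((x+9)*8))+(8*0)) -> (((35+(1+b))*((x+9)*8))+0)
Step 6: at root: (((35+(1+b))*((x+9)*8))+0) -> ((35+(1+b))*((x+9)*8)); overall: (((35+(1+b))*((x+9)*8))+0) -> ((35+(1+b))*((x+9)*8))
Fixed point: ((35+(1+b))*((x+9)*8))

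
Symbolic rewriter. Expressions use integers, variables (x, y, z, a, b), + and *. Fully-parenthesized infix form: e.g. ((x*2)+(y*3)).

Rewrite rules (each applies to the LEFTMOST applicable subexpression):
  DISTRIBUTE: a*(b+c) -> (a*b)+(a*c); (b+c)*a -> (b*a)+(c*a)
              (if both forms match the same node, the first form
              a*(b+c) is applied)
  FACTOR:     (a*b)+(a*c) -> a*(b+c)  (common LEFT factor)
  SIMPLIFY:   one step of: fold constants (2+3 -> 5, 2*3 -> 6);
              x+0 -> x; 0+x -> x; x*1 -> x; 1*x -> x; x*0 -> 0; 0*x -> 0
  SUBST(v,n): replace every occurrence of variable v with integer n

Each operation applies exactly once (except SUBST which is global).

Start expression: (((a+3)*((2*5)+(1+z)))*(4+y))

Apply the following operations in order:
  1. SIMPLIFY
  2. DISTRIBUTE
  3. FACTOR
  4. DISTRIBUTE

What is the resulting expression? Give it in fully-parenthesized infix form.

Start: (((a+3)*((2*5)+(1+z)))*(4+y))
Apply SIMPLIFY at LRL (target: (2*5)): (((a+3)*((2*5)+(1+z)))*(4+y)) -> (((a+3)*(10+(1+z)))*(4+y))
Apply DISTRIBUTE at root (target: (((a+3)*(10+(1+z)))*(4+y))): (((a+3)*(10+(1+z)))*(4+y)) -> ((((a+3)*(10+(1+z)))*4)+(((a+3)*(10+(1+z)))*y))
Apply FACTOR at root (target: ((((a+3)*(10+(1+z)))*4)+(((a+3)*(10+(1+z)))*y))): ((((a+3)*(10+(1+z)))*4)+(((a+3)*(10+(1+z)))*y)) -> (((a+3)*(10+(1+z)))*(4+y))
Apply DISTRIBUTE at root (target: (((a+3)*(10+(1+z)))*(4+y))): (((a+3)*(10+(1+z)))*(4+y)) -> ((((a+3)*(10+(1+z)))*4)+(((a+3)*(10+(1+z)))*y))

Answer: ((((a+3)*(10+(1+z)))*4)+(((a+3)*(10+(1+z)))*y))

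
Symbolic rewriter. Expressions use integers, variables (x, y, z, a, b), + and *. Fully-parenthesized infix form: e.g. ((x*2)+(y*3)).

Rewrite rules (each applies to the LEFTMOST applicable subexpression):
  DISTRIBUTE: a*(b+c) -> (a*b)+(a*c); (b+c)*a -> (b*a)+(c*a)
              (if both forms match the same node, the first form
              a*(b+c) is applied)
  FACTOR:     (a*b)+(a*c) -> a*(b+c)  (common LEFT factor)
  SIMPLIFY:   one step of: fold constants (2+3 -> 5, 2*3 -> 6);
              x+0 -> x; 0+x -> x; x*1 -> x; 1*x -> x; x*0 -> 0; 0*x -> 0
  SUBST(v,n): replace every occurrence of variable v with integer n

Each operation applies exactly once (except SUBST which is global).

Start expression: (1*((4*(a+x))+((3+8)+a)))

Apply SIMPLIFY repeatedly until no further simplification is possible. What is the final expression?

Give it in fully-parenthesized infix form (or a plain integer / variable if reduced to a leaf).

Answer: ((4*(a+x))+(11+a))

Derivation:
Start: (1*((4*(a+x))+((3+8)+a)))
Step 1: at root: (1*((4*(a+x))+((3+8)+a))) -> ((4*(a+x))+((3+8)+a)); overall: (1*((4*(a+x))+((3+8)+a))) -> ((4*(a+x))+((3+8)+a))
Step 2: at RL: (3+8) -> 11; overall: ((4*(a+x))+((3+8)+a)) -> ((4*(a+x))+(11+a))
Fixed point: ((4*(a+x))+(11+a))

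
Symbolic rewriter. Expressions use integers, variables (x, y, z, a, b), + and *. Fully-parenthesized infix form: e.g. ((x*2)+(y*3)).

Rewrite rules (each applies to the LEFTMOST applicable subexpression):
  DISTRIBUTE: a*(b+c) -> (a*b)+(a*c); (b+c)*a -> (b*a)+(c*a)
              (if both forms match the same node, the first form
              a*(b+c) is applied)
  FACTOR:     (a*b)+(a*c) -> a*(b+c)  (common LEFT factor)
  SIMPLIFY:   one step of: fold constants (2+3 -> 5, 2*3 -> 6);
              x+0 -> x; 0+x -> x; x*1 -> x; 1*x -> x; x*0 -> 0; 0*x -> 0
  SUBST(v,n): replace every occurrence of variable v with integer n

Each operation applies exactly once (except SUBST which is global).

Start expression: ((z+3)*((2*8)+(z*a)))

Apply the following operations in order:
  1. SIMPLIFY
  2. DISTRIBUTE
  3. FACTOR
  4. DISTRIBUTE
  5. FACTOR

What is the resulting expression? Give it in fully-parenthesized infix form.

Start: ((z+3)*((2*8)+(z*a)))
Apply SIMPLIFY at RL (target: (2*8)): ((z+3)*((2*8)+(z*a))) -> ((z+3)*(16+(z*a)))
Apply DISTRIBUTE at root (target: ((z+3)*(16+(z*a)))): ((z+3)*(16+(z*a))) -> (((z+3)*16)+((z+3)*(z*a)))
Apply FACTOR at root (target: (((z+3)*16)+((z+3)*(z*a)))): (((z+3)*16)+((z+3)*(z*a))) -> ((z+3)*(16+(z*a)))
Apply DISTRIBUTE at root (target: ((z+3)*(16+(z*a)))): ((z+3)*(16+(z*a))) -> (((z+3)*16)+((z+3)*(z*a)))
Apply FACTOR at root (target: (((z+3)*16)+((z+3)*(z*a)))): (((z+3)*16)+((z+3)*(z*a))) -> ((z+3)*(16+(z*a)))

Answer: ((z+3)*(16+(z*a)))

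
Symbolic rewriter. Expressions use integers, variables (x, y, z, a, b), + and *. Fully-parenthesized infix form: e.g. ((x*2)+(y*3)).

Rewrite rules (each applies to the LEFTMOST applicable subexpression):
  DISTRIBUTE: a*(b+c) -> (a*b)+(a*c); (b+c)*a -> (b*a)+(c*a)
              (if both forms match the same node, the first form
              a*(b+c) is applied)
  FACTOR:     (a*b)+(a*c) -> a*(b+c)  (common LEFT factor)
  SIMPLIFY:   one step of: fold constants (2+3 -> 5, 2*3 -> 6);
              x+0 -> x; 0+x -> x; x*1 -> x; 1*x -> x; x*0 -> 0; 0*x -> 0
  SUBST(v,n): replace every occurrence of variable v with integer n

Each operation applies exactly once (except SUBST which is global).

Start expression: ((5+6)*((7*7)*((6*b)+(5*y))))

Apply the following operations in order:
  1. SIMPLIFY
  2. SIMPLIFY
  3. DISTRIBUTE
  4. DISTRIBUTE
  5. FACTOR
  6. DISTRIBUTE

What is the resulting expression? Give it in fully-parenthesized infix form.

Start: ((5+6)*((7*7)*((6*b)+(5*y))))
Apply SIMPLIFY at L (target: (5+6)): ((5+6)*((7*7)*((6*b)+(5*y)))) -> (11*((7*7)*((6*b)+(5*y))))
Apply SIMPLIFY at RL (target: (7*7)): (11*((7*7)*((6*b)+(5*y)))) -> (11*(49*((6*b)+(5*y))))
Apply DISTRIBUTE at R (target: (49*((6*b)+(5*y)))): (11*(49*((6*b)+(5*y)))) -> (11*((49*(6*b))+(49*(5*y))))
Apply DISTRIBUTE at root (target: (11*((49*(6*b))+(49*(5*y))))): (11*((49*(6*b))+(49*(5*y)))) -> ((11*(49*(6*b)))+(11*(49*(5*y))))
Apply FACTOR at root (target: ((11*(49*(6*b)))+(11*(49*(5*y))))): ((11*(49*(6*b)))+(11*(49*(5*y)))) -> (11*((49*(6*b))+(49*(5*y))))
Apply DISTRIBUTE at root (target: (11*((49*(6*b))+(49*(5*y))))): (11*((49*(6*b))+(49*(5*y)))) -> ((11*(49*(6*b)))+(11*(49*(5*y))))

Answer: ((11*(49*(6*b)))+(11*(49*(5*y))))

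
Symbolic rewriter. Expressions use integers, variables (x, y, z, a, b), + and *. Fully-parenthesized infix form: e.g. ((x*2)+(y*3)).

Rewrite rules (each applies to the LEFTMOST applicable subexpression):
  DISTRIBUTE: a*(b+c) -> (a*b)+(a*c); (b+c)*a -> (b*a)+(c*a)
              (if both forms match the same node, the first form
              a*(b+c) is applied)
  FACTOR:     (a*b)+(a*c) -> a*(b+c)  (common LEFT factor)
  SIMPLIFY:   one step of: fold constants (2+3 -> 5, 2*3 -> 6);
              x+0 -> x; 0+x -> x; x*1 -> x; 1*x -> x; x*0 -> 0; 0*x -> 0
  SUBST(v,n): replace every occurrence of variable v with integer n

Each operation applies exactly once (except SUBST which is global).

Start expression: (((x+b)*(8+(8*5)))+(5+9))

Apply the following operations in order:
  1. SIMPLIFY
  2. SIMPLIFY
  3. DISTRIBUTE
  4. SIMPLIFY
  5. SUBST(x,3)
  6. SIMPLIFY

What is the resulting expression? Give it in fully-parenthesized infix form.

Start: (((x+b)*(8+(8*5)))+(5+9))
Apply SIMPLIFY at LRR (target: (8*5)): (((x+b)*(8+(8*5)))+(5+9)) -> (((x+b)*(8+40))+(5+9))
Apply SIMPLIFY at LR (target: (8+40)): (((x+b)*(8+40))+(5+9)) -> (((x+b)*48)+(5+9))
Apply DISTRIBUTE at L (target: ((x+b)*48)): (((x+b)*48)+(5+9)) -> (((x*48)+(b*48))+(5+9))
Apply SIMPLIFY at R (target: (5+9)): (((x*48)+(b*48))+(5+9)) -> (((x*48)+(b*48))+14)
Apply SUBST(x,3): (((x*48)+(b*48))+14) -> (((3*48)+(b*48))+14)
Apply SIMPLIFY at LL (target: (3*48)): (((3*48)+(b*48))+14) -> ((144+(b*48))+14)

Answer: ((144+(b*48))+14)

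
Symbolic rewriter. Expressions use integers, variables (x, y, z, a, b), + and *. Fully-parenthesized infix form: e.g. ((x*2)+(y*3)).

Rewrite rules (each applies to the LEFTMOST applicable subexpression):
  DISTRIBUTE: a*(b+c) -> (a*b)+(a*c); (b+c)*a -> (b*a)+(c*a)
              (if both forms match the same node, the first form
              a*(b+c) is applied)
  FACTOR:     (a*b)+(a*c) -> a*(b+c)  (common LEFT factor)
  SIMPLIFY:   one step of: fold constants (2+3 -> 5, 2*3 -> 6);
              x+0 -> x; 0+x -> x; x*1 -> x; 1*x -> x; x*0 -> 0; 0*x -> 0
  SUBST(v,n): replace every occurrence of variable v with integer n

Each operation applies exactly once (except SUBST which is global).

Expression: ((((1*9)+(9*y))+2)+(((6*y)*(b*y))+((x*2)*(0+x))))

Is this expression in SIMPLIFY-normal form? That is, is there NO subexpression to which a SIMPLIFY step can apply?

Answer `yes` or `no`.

Answer: no

Derivation:
Expression: ((((1*9)+(9*y))+2)+(((6*y)*(b*y))+((x*2)*(0+x))))
Scanning for simplifiable subexpressions (pre-order)...
  at root: ((((1*9)+(9*y))+2)+(((6*y)*(b*y))+((x*2)*(0+x)))) (not simplifiable)
  at L: (((1*9)+(9*y))+2) (not simplifiable)
  at LL: ((1*9)+(9*y)) (not simplifiable)
  at LLL: (1*9) (SIMPLIFIABLE)
  at LLR: (9*y) (not simplifiable)
  at R: (((6*y)*(b*y))+((x*2)*(0+x))) (not simplifiable)
  at RL: ((6*y)*(b*y)) (not simplifiable)
  at RLL: (6*y) (not simplifiable)
  at RLR: (b*y) (not simplifiable)
  at RR: ((x*2)*(0+x)) (not simplifiable)
  at RRL: (x*2) (not simplifiable)
  at RRR: (0+x) (SIMPLIFIABLE)
Found simplifiable subexpr at path LLL: (1*9)
One SIMPLIFY step would give: (((9+(9*y))+2)+(((6*y)*(b*y))+((x*2)*(0+x))))
-> NOT in normal form.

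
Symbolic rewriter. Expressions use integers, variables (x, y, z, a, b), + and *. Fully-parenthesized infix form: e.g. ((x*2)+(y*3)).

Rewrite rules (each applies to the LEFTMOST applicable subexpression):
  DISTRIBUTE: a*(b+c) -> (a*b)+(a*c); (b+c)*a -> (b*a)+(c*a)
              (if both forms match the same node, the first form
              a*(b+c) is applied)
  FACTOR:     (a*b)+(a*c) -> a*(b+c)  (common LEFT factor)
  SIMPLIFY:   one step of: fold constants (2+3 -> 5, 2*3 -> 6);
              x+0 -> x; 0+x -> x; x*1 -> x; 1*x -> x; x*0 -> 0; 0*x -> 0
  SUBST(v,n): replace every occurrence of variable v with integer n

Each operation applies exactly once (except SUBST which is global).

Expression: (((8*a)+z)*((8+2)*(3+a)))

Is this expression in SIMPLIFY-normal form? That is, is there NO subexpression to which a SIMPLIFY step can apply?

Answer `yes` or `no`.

Expression: (((8*a)+z)*((8+2)*(3+a)))
Scanning for simplifiable subexpressions (pre-order)...
  at root: (((8*a)+z)*((8+2)*(3+a))) (not simplifiable)
  at L: ((8*a)+z) (not simplifiable)
  at LL: (8*a) (not simplifiable)
  at R: ((8+2)*(3+a)) (not simplifiable)
  at RL: (8+2) (SIMPLIFIABLE)
  at RR: (3+a) (not simplifiable)
Found simplifiable subexpr at path RL: (8+2)
One SIMPLIFY step would give: (((8*a)+z)*(10*(3+a)))
-> NOT in normal form.

Answer: no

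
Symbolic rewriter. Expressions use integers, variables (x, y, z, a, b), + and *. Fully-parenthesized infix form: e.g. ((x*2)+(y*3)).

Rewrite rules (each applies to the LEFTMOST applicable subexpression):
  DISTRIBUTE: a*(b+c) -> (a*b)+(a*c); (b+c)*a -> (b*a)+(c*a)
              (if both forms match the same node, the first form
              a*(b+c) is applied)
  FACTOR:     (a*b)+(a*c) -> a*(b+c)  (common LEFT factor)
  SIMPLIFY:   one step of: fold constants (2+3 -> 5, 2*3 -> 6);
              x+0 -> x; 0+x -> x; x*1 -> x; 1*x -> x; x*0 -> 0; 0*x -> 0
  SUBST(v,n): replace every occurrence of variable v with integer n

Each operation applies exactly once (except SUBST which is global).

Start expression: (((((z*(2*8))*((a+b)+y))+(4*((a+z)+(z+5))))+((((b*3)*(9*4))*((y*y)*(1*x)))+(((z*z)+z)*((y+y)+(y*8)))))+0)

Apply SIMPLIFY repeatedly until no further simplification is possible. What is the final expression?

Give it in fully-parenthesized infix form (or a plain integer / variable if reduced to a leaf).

Start: (((((z*(2*8))*((a+b)+y))+(4*((a+z)+(z+5))))+((((b*3)*(9*4))*((y*y)*(1*x)))+(((z*z)+z)*((y+y)+(y*8)))))+0)
Step 1: at root: (((((z*(2*8))*((a+b)+y))+(4*((a+z)+(z+5))))+((((b*3)*(9*4))*((y*y)*(1*x)))+(((z*z)+z)*((y+y)+(y*8)))))+0) -> ((((z*(2*8))*((a+b)+y))+(4*((a+z)+(z+5))))+((((b*3)*(9*4))*((y*y)*(1*x)))+(((z*z)+z)*((y+y)+(y*8))))); overall: (((((z*(2*8))*((a+b)+y))+(4*((a+z)+(z+5))))+((((b*3)*(9*4))*((y*y)*(1*x)))+(((z*z)+z)*((y+y)+(y*8)))))+0) -> ((((z*(2*8))*((a+b)+y))+(4*((a+z)+(z+5))))+((((b*3)*(9*4))*((y*y)*(1*x)))+(((z*z)+z)*((y+y)+(y*8)))))
Step 2: at LLLR: (2*8) -> 16; overall: ((((z*(2*8))*((a+b)+y))+(4*((a+z)+(z+5))))+((((b*3)*(9*4))*((y*y)*(1*x)))+(((z*z)+z)*((y+y)+(y*8))))) -> ((((z*16)*((a+b)+y))+(4*((a+z)+(z+5))))+((((b*3)*(9*4))*((y*y)*(1*x)))+(((z*z)+z)*((y+y)+(y*8)))))
Step 3: at RLLR: (9*4) -> 36; overall: ((((z*16)*((a+b)+y))+(4*((a+z)+(z+5))))+((((b*3)*(9*4))*((y*y)*(1*x)))+(((z*z)+z)*((y+y)+(y*8))))) -> ((((z*16)*((a+b)+y))+(4*((a+z)+(z+5))))+((((b*3)*36)*((y*y)*(1*x)))+(((z*z)+z)*((y+y)+(y*8)))))
Step 4: at RLRR: (1*x) -> x; overall: ((((z*16)*((a+b)+y))+(4*((a+z)+(z+5))))+((((b*3)*36)*((y*y)*(1*x)))+(((z*z)+z)*((y+y)+(y*8))))) -> ((((z*16)*((a+b)+y))+(4*((a+z)+(z+5))))+((((b*3)*36)*((y*y)*x))+(((z*z)+z)*((y+y)+(y*8)))))
Fixed point: ((((z*16)*((a+b)+y))+(4*((a+z)+(z+5))))+((((b*3)*36)*((y*y)*x))+(((z*z)+z)*((y+y)+(y*8)))))

Answer: ((((z*16)*((a+b)+y))+(4*((a+z)+(z+5))))+((((b*3)*36)*((y*y)*x))+(((z*z)+z)*((y+y)+(y*8)))))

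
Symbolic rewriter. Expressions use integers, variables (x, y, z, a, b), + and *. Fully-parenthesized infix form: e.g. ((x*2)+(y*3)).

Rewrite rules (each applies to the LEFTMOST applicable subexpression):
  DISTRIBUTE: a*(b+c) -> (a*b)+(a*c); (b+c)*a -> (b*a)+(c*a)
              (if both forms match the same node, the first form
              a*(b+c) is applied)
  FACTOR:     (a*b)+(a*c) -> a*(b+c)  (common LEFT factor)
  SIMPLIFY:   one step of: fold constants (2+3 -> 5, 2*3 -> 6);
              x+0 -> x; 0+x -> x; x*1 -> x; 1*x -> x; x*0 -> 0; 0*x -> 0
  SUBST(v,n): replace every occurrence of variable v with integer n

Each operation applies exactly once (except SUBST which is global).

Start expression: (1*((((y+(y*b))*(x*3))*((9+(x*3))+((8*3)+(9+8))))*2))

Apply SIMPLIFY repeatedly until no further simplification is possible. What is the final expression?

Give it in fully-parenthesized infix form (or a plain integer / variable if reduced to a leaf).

Start: (1*((((y+(y*b))*(x*3))*((9+(x*3))+((8*3)+(9+8))))*2))
Step 1: at root: (1*((((y+(y*b))*(x*3))*((9+(x*3))+((8*3)+(9+8))))*2)) -> ((((y+(y*b))*(x*3))*((9+(x*3))+((8*3)+(9+8))))*2); overall: (1*((((y+(y*b))*(x*3))*((9+(x*3))+((8*3)+(9+8))))*2)) -> ((((y+(y*b))*(x*3))*((9+(x*3))+((8*3)+(9+8))))*2)
Step 2: at LRRL: (8*3) -> 24; overall: ((((y+(y*b))*(x*3))*((9+(x*3))+((8*3)+(9+8))))*2) -> ((((y+(y*b))*(x*3))*((9+(x*3))+(24+(9+8))))*2)
Step 3: at LRRR: (9+8) -> 17; overall: ((((y+(y*b))*(x*3))*((9+(x*3))+(24+(9+8))))*2) -> ((((y+(y*b))*(x*3))*((9+(x*3))+(24+17)))*2)
Step 4: at LRR: (24+17) -> 41; overall: ((((y+(y*b))*(x*3))*((9+(x*3))+(24+17)))*2) -> ((((y+(y*b))*(x*3))*((9+(x*3))+41))*2)
Fixed point: ((((y+(y*b))*(x*3))*((9+(x*3))+41))*2)

Answer: ((((y+(y*b))*(x*3))*((9+(x*3))+41))*2)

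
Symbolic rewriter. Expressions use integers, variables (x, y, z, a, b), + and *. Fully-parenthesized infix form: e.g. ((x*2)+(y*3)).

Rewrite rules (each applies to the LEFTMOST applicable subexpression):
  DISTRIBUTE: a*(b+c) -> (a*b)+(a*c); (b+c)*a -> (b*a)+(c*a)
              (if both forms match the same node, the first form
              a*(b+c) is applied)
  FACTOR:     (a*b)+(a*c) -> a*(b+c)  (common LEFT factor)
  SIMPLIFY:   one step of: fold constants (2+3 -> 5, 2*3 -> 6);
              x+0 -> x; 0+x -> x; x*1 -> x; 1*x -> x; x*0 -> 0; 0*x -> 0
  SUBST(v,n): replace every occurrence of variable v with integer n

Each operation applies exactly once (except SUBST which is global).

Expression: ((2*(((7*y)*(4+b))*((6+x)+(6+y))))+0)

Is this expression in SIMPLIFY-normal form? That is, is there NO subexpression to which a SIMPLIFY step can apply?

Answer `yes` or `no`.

Expression: ((2*(((7*y)*(4+b))*((6+x)+(6+y))))+0)
Scanning for simplifiable subexpressions (pre-order)...
  at root: ((2*(((7*y)*(4+b))*((6+x)+(6+y))))+0) (SIMPLIFIABLE)
  at L: (2*(((7*y)*(4+b))*((6+x)+(6+y)))) (not simplifiable)
  at LR: (((7*y)*(4+b))*((6+x)+(6+y))) (not simplifiable)
  at LRL: ((7*y)*(4+b)) (not simplifiable)
  at LRLL: (7*y) (not simplifiable)
  at LRLR: (4+b) (not simplifiable)
  at LRR: ((6+x)+(6+y)) (not simplifiable)
  at LRRL: (6+x) (not simplifiable)
  at LRRR: (6+y) (not simplifiable)
Found simplifiable subexpr at path root: ((2*(((7*y)*(4+b))*((6+x)+(6+y))))+0)
One SIMPLIFY step would give: (2*(((7*y)*(4+b))*((6+x)+(6+y))))
-> NOT in normal form.

Answer: no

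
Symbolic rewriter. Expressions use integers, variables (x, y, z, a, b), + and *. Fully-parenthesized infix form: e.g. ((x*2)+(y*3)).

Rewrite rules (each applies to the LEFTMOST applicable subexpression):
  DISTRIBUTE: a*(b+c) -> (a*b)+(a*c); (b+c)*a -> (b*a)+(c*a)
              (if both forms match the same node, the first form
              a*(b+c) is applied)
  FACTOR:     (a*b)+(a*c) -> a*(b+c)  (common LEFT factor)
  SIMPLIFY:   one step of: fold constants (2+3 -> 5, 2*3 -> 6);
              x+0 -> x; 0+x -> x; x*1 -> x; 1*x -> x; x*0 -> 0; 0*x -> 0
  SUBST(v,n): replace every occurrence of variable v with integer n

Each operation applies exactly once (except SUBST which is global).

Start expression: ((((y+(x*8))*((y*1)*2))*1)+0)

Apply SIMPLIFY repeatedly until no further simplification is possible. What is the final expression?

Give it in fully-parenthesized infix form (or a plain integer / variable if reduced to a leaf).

Answer: ((y+(x*8))*(y*2))

Derivation:
Start: ((((y+(x*8))*((y*1)*2))*1)+0)
Step 1: at root: ((((y+(x*8))*((y*1)*2))*1)+0) -> (((y+(x*8))*((y*1)*2))*1); overall: ((((y+(x*8))*((y*1)*2))*1)+0) -> (((y+(x*8))*((y*1)*2))*1)
Step 2: at root: (((y+(x*8))*((y*1)*2))*1) -> ((y+(x*8))*((y*1)*2)); overall: (((y+(x*8))*((y*1)*2))*1) -> ((y+(x*8))*((y*1)*2))
Step 3: at RL: (y*1) -> y; overall: ((y+(x*8))*((y*1)*2)) -> ((y+(x*8))*(y*2))
Fixed point: ((y+(x*8))*(y*2))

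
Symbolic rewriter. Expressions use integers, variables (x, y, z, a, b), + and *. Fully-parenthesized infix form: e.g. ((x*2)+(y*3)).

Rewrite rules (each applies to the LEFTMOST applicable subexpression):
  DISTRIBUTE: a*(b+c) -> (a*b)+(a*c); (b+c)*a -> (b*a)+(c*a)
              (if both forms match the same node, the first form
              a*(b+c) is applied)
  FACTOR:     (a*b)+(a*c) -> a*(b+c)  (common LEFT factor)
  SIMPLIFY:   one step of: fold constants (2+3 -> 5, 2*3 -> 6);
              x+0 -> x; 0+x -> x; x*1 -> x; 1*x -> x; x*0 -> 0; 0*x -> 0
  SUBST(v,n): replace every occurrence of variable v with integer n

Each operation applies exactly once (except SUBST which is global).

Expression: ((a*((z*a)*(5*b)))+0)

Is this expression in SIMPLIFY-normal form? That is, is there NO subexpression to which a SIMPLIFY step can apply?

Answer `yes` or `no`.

Answer: no

Derivation:
Expression: ((a*((z*a)*(5*b)))+0)
Scanning for simplifiable subexpressions (pre-order)...
  at root: ((a*((z*a)*(5*b)))+0) (SIMPLIFIABLE)
  at L: (a*((z*a)*(5*b))) (not simplifiable)
  at LR: ((z*a)*(5*b)) (not simplifiable)
  at LRL: (z*a) (not simplifiable)
  at LRR: (5*b) (not simplifiable)
Found simplifiable subexpr at path root: ((a*((z*a)*(5*b)))+0)
One SIMPLIFY step would give: (a*((z*a)*(5*b)))
-> NOT in normal form.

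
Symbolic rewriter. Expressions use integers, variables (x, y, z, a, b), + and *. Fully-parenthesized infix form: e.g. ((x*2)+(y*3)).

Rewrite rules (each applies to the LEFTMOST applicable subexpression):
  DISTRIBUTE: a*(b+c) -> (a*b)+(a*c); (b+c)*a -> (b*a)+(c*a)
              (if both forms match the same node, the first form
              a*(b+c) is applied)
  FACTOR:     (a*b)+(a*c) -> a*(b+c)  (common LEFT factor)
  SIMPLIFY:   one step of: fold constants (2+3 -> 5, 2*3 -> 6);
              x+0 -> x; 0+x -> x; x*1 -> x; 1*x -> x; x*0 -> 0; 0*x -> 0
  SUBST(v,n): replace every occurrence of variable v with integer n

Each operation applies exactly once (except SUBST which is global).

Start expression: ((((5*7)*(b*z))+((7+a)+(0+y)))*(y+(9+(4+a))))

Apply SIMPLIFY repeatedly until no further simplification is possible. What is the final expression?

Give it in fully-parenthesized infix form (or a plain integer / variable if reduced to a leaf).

Answer: (((35*(b*z))+((7+a)+y))*(y+(9+(4+a))))

Derivation:
Start: ((((5*7)*(b*z))+((7+a)+(0+y)))*(y+(9+(4+a))))
Step 1: at LLL: (5*7) -> 35; overall: ((((5*7)*(b*z))+((7+a)+(0+y)))*(y+(9+(4+a)))) -> (((35*(b*z))+((7+a)+(0+y)))*(y+(9+(4+a))))
Step 2: at LRR: (0+y) -> y; overall: (((35*(b*z))+((7+a)+(0+y)))*(y+(9+(4+a)))) -> (((35*(b*z))+((7+a)+y))*(y+(9+(4+a))))
Fixed point: (((35*(b*z))+((7+a)+y))*(y+(9+(4+a))))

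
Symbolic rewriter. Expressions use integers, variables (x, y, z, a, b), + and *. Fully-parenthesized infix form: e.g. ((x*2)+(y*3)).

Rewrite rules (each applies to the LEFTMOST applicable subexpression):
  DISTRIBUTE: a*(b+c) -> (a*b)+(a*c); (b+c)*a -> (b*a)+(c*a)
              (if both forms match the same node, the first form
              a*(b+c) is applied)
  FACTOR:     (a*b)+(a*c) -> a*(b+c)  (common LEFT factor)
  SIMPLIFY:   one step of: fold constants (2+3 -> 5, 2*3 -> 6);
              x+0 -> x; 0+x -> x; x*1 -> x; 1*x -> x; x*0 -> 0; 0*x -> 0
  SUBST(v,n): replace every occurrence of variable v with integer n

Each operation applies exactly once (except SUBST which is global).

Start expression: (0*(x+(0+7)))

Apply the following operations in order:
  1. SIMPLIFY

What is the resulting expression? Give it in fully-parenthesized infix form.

Answer: 0

Derivation:
Start: (0*(x+(0+7)))
Apply SIMPLIFY at root (target: (0*(x+(0+7)))): (0*(x+(0+7))) -> 0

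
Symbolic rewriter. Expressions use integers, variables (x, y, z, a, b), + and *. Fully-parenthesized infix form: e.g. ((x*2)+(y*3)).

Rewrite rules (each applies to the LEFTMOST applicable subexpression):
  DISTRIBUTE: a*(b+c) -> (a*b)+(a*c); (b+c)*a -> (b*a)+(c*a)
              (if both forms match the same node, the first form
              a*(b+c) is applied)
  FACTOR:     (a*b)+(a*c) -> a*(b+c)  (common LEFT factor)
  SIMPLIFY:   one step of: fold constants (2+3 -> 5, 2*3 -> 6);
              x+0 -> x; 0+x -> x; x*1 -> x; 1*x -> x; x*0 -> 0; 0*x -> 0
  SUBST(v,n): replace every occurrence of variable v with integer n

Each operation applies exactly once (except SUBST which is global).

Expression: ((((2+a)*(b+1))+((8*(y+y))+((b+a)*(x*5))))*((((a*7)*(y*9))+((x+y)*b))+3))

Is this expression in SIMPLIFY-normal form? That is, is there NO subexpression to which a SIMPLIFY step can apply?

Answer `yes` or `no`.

Answer: yes

Derivation:
Expression: ((((2+a)*(b+1))+((8*(y+y))+((b+a)*(x*5))))*((((a*7)*(y*9))+((x+y)*b))+3))
Scanning for simplifiable subexpressions (pre-order)...
  at root: ((((2+a)*(b+1))+((8*(y+y))+((b+a)*(x*5))))*((((a*7)*(y*9))+((x+y)*b))+3)) (not simplifiable)
  at L: (((2+a)*(b+1))+((8*(y+y))+((b+a)*(x*5)))) (not simplifiable)
  at LL: ((2+a)*(b+1)) (not simplifiable)
  at LLL: (2+a) (not simplifiable)
  at LLR: (b+1) (not simplifiable)
  at LR: ((8*(y+y))+((b+a)*(x*5))) (not simplifiable)
  at LRL: (8*(y+y)) (not simplifiable)
  at LRLR: (y+y) (not simplifiable)
  at LRR: ((b+a)*(x*5)) (not simplifiable)
  at LRRL: (b+a) (not simplifiable)
  at LRRR: (x*5) (not simplifiable)
  at R: ((((a*7)*(y*9))+((x+y)*b))+3) (not simplifiable)
  at RL: (((a*7)*(y*9))+((x+y)*b)) (not simplifiable)
  at RLL: ((a*7)*(y*9)) (not simplifiable)
  at RLLL: (a*7) (not simplifiable)
  at RLLR: (y*9) (not simplifiable)
  at RLR: ((x+y)*b) (not simplifiable)
  at RLRL: (x+y) (not simplifiable)
Result: no simplifiable subexpression found -> normal form.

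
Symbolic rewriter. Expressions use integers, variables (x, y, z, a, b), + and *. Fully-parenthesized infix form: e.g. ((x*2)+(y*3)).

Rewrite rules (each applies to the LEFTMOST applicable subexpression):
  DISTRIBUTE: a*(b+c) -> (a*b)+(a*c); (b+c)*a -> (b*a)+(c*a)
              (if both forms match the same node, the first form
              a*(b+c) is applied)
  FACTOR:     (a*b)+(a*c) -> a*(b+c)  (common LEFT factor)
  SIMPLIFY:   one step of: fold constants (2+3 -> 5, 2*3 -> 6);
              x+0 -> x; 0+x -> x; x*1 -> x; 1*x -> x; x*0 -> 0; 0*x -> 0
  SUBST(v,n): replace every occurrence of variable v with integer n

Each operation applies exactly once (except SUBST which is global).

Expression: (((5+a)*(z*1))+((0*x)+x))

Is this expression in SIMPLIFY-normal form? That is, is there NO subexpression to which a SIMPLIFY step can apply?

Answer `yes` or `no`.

Expression: (((5+a)*(z*1))+((0*x)+x))
Scanning for simplifiable subexpressions (pre-order)...
  at root: (((5+a)*(z*1))+((0*x)+x)) (not simplifiable)
  at L: ((5+a)*(z*1)) (not simplifiable)
  at LL: (5+a) (not simplifiable)
  at LR: (z*1) (SIMPLIFIABLE)
  at R: ((0*x)+x) (not simplifiable)
  at RL: (0*x) (SIMPLIFIABLE)
Found simplifiable subexpr at path LR: (z*1)
One SIMPLIFY step would give: (((5+a)*z)+((0*x)+x))
-> NOT in normal form.

Answer: no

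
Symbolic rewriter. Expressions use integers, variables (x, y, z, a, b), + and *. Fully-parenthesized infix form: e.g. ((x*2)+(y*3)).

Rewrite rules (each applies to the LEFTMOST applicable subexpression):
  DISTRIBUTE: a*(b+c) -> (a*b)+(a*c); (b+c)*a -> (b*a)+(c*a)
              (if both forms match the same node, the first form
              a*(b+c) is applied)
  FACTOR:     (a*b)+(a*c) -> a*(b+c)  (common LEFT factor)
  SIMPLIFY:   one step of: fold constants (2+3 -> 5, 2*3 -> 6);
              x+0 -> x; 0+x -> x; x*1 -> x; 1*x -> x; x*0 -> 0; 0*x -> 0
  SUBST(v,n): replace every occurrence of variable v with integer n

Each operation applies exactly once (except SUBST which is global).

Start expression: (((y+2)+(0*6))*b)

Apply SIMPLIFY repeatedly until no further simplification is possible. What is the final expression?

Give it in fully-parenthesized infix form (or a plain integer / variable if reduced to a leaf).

Start: (((y+2)+(0*6))*b)
Step 1: at LR: (0*6) -> 0; overall: (((y+2)+(0*6))*b) -> (((y+2)+0)*b)
Step 2: at L: ((y+2)+0) -> (y+2); overall: (((y+2)+0)*b) -> ((y+2)*b)
Fixed point: ((y+2)*b)

Answer: ((y+2)*b)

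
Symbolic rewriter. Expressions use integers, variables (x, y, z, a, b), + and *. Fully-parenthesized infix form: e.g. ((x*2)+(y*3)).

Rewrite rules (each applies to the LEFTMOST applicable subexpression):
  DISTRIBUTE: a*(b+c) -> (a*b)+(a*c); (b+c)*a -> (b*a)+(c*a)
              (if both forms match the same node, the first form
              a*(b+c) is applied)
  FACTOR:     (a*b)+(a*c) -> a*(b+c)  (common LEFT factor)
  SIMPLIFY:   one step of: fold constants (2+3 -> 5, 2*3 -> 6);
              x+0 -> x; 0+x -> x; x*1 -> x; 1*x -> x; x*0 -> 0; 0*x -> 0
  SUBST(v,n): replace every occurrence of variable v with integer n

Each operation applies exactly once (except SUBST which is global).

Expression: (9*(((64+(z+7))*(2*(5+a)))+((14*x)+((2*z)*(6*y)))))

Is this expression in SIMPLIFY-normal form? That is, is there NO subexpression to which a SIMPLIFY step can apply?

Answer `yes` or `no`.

Expression: (9*(((64+(z+7))*(2*(5+a)))+((14*x)+((2*z)*(6*y)))))
Scanning for simplifiable subexpressions (pre-order)...
  at root: (9*(((64+(z+7))*(2*(5+a)))+((14*x)+((2*z)*(6*y))))) (not simplifiable)
  at R: (((64+(z+7))*(2*(5+a)))+((14*x)+((2*z)*(6*y)))) (not simplifiable)
  at RL: ((64+(z+7))*(2*(5+a))) (not simplifiable)
  at RLL: (64+(z+7)) (not simplifiable)
  at RLLR: (z+7) (not simplifiable)
  at RLR: (2*(5+a)) (not simplifiable)
  at RLRR: (5+a) (not simplifiable)
  at RR: ((14*x)+((2*z)*(6*y))) (not simplifiable)
  at RRL: (14*x) (not simplifiable)
  at RRR: ((2*z)*(6*y)) (not simplifiable)
  at RRRL: (2*z) (not simplifiable)
  at RRRR: (6*y) (not simplifiable)
Result: no simplifiable subexpression found -> normal form.

Answer: yes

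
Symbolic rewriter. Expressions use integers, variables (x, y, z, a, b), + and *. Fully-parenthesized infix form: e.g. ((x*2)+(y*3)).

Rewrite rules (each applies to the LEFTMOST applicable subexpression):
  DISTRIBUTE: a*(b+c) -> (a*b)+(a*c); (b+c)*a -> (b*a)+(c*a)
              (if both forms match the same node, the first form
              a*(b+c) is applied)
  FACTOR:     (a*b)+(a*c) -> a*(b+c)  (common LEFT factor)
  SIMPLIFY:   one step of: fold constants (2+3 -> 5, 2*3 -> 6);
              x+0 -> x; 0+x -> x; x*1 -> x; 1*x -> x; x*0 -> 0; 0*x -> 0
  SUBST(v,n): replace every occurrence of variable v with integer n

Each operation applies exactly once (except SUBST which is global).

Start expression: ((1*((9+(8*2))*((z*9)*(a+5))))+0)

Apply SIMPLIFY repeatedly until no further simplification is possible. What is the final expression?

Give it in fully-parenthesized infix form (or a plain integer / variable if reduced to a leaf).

Start: ((1*((9+(8*2))*((z*9)*(a+5))))+0)
Step 1: at root: ((1*((9+(8*2))*((z*9)*(a+5))))+0) -> (1*((9+(8*2))*((z*9)*(a+5)))); overall: ((1*((9+(8*2))*((z*9)*(a+5))))+0) -> (1*((9+(8*2))*((z*9)*(a+5))))
Step 2: at root: (1*((9+(8*2))*((z*9)*(a+5)))) -> ((9+(8*2))*((z*9)*(a+5))); overall: (1*((9+(8*2))*((z*9)*(a+5)))) -> ((9+(8*2))*((z*9)*(a+5)))
Step 3: at LR: (8*2) -> 16; overall: ((9+(8*2))*((z*9)*(a+5))) -> ((9+16)*((z*9)*(a+5)))
Step 4: at L: (9+16) -> 25; overall: ((9+16)*((z*9)*(a+5))) -> (25*((z*9)*(a+5)))
Fixed point: (25*((z*9)*(a+5)))

Answer: (25*((z*9)*(a+5)))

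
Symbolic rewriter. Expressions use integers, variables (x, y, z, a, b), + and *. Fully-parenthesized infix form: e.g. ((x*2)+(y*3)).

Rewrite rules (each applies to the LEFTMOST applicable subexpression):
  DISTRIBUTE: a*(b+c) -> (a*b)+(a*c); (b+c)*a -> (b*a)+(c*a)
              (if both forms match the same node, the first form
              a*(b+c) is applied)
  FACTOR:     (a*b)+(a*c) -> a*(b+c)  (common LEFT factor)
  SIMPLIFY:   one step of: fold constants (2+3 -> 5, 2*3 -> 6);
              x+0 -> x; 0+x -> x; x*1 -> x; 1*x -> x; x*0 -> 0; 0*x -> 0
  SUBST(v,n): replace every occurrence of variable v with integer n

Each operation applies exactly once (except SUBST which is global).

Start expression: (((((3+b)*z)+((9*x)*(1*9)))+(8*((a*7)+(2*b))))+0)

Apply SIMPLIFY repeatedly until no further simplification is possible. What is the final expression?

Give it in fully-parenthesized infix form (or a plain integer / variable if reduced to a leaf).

Start: (((((3+b)*z)+((9*x)*(1*9)))+(8*((a*7)+(2*b))))+0)
Step 1: at root: (((((3+b)*z)+((9*x)*(1*9)))+(8*((a*7)+(2*b))))+0) -> ((((3+b)*z)+((9*x)*(1*9)))+(8*((a*7)+(2*b)))); overall: (((((3+b)*z)+((9*x)*(1*9)))+(8*((a*7)+(2*b))))+0) -> ((((3+b)*z)+((9*x)*(1*9)))+(8*((a*7)+(2*b))))
Step 2: at LRR: (1*9) -> 9; overall: ((((3+b)*z)+((9*x)*(1*9)))+(8*((a*7)+(2*b)))) -> ((((3+b)*z)+((9*x)*9))+(8*((a*7)+(2*b))))
Fixed point: ((((3+b)*z)+((9*x)*9))+(8*((a*7)+(2*b))))

Answer: ((((3+b)*z)+((9*x)*9))+(8*((a*7)+(2*b))))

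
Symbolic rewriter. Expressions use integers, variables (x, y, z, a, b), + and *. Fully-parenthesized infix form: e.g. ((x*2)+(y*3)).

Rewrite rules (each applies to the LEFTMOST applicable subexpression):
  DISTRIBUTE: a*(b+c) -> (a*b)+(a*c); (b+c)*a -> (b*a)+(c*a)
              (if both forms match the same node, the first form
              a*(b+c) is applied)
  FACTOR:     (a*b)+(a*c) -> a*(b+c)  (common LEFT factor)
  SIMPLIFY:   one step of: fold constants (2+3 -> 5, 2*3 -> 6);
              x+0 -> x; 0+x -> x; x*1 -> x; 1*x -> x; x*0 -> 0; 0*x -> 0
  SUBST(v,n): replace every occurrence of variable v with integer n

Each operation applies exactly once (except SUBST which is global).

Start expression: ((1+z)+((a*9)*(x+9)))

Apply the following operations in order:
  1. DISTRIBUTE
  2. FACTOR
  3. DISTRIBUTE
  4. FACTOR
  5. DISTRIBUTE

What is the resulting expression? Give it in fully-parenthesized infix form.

Start: ((1+z)+((a*9)*(x+9)))
Apply DISTRIBUTE at R (target: ((a*9)*(x+9))): ((1+z)+((a*9)*(x+9))) -> ((1+z)+(((a*9)*x)+((a*9)*9)))
Apply FACTOR at R (target: (((a*9)*x)+((a*9)*9))): ((1+z)+(((a*9)*x)+((a*9)*9))) -> ((1+z)+((a*9)*(x+9)))
Apply DISTRIBUTE at R (target: ((a*9)*(x+9))): ((1+z)+((a*9)*(x+9))) -> ((1+z)+(((a*9)*x)+((a*9)*9)))
Apply FACTOR at R (target: (((a*9)*x)+((a*9)*9))): ((1+z)+(((a*9)*x)+((a*9)*9))) -> ((1+z)+((a*9)*(x+9)))
Apply DISTRIBUTE at R (target: ((a*9)*(x+9))): ((1+z)+((a*9)*(x+9))) -> ((1+z)+(((a*9)*x)+((a*9)*9)))

Answer: ((1+z)+(((a*9)*x)+((a*9)*9)))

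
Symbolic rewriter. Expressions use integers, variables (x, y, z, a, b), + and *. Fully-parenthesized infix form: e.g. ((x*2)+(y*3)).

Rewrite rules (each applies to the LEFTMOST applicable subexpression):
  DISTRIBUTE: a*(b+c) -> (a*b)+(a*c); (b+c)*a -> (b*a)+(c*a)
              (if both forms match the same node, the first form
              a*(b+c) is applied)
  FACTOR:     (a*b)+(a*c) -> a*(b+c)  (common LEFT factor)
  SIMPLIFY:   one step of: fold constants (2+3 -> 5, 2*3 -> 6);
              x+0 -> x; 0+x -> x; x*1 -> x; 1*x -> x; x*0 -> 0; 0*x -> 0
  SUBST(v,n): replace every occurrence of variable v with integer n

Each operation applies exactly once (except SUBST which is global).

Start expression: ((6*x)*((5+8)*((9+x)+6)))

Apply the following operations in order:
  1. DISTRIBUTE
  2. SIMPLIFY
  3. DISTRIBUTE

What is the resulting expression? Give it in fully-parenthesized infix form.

Start: ((6*x)*((5+8)*((9+x)+6)))
Apply DISTRIBUTE at R (target: ((5+8)*((9+x)+6))): ((6*x)*((5+8)*((9+x)+6))) -> ((6*x)*(((5+8)*(9+x))+((5+8)*6)))
Apply SIMPLIFY at RLL (target: (5+8)): ((6*x)*(((5+8)*(9+x))+((5+8)*6))) -> ((6*x)*((13*(9+x))+((5+8)*6)))
Apply DISTRIBUTE at root (target: ((6*x)*((13*(9+x))+((5+8)*6)))): ((6*x)*((13*(9+x))+((5+8)*6))) -> (((6*x)*(13*(9+x)))+((6*x)*((5+8)*6)))

Answer: (((6*x)*(13*(9+x)))+((6*x)*((5+8)*6)))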